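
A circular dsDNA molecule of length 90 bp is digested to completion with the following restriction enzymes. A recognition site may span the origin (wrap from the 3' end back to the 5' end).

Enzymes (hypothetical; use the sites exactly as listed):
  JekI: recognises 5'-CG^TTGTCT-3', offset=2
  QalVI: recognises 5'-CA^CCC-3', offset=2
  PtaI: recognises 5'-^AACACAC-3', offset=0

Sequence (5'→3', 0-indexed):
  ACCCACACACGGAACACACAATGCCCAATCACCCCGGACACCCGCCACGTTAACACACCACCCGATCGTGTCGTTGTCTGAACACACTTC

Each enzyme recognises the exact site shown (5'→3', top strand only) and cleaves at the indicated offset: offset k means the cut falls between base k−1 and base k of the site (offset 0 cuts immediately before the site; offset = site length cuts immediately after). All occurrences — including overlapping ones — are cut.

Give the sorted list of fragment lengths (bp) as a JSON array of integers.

Site scan:
  JekI (CGTTGTCT, off=2): starts [71] → cuts [73]
  QalVI (CACCC, off=2): starts [29, 38, 58, 89] → cuts [1, 31, 40, 60]
  PtaI (AACACAC, off=0): starts [12, 51, 80] → cuts [12, 51, 80]

All cut coordinates (distinct, sorted): [1, 12, 31, 40, 51, 60, 73, 80]

Fragment lengths:
  1→12: 11 bp
  12→31: 19 bp
  31→40: 9 bp
  40→51: 11 bp
  51→60: 9 bp
  60→73: 13 bp
  73→80: 7 bp
  80→1 (wrap): 90-80+1 = 11 bp

[7,9,9,11,11,11,13,19]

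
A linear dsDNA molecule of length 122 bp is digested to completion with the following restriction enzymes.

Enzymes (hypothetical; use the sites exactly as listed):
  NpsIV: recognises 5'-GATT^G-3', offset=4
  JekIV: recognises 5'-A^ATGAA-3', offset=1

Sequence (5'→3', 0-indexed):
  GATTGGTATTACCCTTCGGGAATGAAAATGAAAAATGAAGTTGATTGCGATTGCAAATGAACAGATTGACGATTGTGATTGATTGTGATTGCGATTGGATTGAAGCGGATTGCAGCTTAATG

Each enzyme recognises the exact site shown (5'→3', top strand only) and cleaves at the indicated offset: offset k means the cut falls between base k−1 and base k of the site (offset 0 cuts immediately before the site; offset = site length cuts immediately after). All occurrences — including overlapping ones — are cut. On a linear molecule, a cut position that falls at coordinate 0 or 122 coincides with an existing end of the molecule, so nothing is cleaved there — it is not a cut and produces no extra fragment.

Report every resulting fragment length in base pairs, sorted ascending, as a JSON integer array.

Scan for sites:
  NpsIV GATTG/4: at [0, 42, 48, 63, 70, 76, 80, 86, 92, 97, 107] ⇒ [4, 46, 52, 67, 74, 80, 84, 90, 96, 101, 111]
  JekIV AATGAA/1: at [20, 26, 33, 55] ⇒ [21, 27, 34, 56]

All cut coordinates (distinct, sorted): [4, 21, 27, 34, 46, 52, 56, 67, 74, 80, 84, 90, 96, 101, 111]

Fragment lengths:
  [0,4): 4 bp
  [4,21): 17 bp
  [21,27): 6 bp
  [27,34): 7 bp
  [34,46): 12 bp
  [46,52): 6 bp
  [52,56): 4 bp
  [56,67): 11 bp
  [67,74): 7 bp
  [74,80): 6 bp
  [80,84): 4 bp
  [84,90): 6 bp
  [90,96): 6 bp
  [96,101): 5 bp
  [101,111): 10 bp
  [111,122): 11 bp

[4,4,4,5,6,6,6,6,6,7,7,10,11,11,12,17]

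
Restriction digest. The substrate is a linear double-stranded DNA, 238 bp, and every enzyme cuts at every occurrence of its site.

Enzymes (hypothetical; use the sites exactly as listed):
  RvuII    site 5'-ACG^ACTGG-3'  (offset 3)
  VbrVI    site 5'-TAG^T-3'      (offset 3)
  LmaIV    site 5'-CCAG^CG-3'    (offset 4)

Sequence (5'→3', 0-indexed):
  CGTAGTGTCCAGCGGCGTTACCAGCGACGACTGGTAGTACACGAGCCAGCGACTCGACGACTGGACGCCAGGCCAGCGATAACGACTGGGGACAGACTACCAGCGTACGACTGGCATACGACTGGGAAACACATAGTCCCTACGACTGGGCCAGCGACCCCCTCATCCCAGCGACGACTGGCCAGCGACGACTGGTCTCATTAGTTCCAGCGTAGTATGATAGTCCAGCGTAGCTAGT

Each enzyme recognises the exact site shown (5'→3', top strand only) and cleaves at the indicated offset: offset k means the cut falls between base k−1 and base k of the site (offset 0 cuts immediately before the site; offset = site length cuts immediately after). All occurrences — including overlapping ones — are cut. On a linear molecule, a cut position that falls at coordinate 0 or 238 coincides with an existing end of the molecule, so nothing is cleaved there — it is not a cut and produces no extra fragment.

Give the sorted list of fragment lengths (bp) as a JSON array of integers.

Scan for sites:
  RvuII ACGACTGG/3: at [26, 56, 81, 106, 117, 141, 173, 187] ⇒ [29, 59, 84, 109, 120, 144, 176, 190]
  VbrVI TAGT/3: at [2, 34, 133, 201, 212, 220, 234] ⇒ [5, 37, 136, 204, 215, 223, 237]
  LmaIV CCAGCG/4: at [8, 20, 45, 72, 99, 150, 167, 181, 206, 224] ⇒ [12, 24, 49, 76, 103, 154, 171, 185, 210, 228]

Pooled cuts: [5, 12, 24, 29, 37, 49, 59, 76, 84, 103, 109, 120, 136, 144, 154, 171, 176, 185, 190, 204, 210, 215, 223, 228, 237]

Fragments:
  [0,5): 5 bp
  [5,12): 7 bp
  [12,24): 12 bp
  [24,29): 5 bp
  [29,37): 8 bp
  [37,49): 12 bp
  [49,59): 10 bp
  [59,76): 17 bp
  [76,84): 8 bp
  [84,103): 19 bp
  [103,109): 6 bp
  [109,120): 11 bp
  [120,136): 16 bp
  [136,144): 8 bp
  [144,154): 10 bp
  [154,171): 17 bp
  [171,176): 5 bp
  [176,185): 9 bp
  [185,190): 5 bp
  [190,204): 14 bp
  [204,210): 6 bp
  [210,215): 5 bp
  [215,223): 8 bp
  [223,228): 5 bp
  [228,237): 9 bp
  [237,238): 1 bp

[1,5,5,5,5,5,5,6,6,7,8,8,8,8,9,9,10,10,11,12,12,14,16,17,17,19]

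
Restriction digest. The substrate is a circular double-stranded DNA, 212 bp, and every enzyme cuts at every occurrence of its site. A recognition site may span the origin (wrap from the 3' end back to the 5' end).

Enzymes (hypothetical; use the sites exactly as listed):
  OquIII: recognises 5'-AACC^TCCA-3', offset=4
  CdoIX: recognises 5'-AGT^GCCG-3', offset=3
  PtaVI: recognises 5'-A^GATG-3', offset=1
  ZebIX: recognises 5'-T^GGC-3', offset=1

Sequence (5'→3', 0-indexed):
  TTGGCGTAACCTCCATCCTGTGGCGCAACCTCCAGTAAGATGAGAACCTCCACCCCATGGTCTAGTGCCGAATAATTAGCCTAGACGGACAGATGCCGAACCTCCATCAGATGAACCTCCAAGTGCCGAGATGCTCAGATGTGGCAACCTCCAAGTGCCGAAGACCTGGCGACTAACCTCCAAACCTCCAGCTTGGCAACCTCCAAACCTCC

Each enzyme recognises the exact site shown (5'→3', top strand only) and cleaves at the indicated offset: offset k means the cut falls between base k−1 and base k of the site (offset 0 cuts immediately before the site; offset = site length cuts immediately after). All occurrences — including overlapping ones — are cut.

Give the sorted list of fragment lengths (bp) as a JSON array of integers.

Site scan:
  OquIII (AACCTCCA, off=4): starts [7, 26, 44, 98, 113, 145, 174, 182, 197] → cuts [11, 30, 48, 102, 117, 149, 178, 186, 201]
  CdoIX (AGTGCCG, off=3): starts [63, 121, 153] → cuts [66, 124, 156]
  PtaVI (AGATG, off=1): starts [37, 90, 108, 128, 136] → cuts [38, 91, 109, 129, 137]
  ZebIX (TGGC, off=1): starts [1, 20, 141, 166, 193] → cuts [2, 21, 142, 167, 194]

All cut coordinates (distinct, sorted): [2, 11, 21, 30, 38, 48, 66, 91, 102, 109, 117, 124, 129, 137, 142, 149, 156, 167, 178, 186, 194, 201]

Fragments:
  2→11: 9 bp
  11→21: 10 bp
  21→30: 9 bp
  30→38: 8 bp
  38→48: 10 bp
  48→66: 18 bp
  66→91: 25 bp
  91→102: 11 bp
  102→109: 7 bp
  109→117: 8 bp
  117→124: 7 bp
  124→129: 5 bp
  129→137: 8 bp
  137→142: 5 bp
  142→149: 7 bp
  149→156: 7 bp
  156→167: 11 bp
  167→178: 11 bp
  178→186: 8 bp
  186→194: 8 bp
  194→201: 7 bp
  201→2 (wrap): 212-201+2 = 13 bp

[5,5,7,7,7,7,7,8,8,8,8,8,9,9,10,10,11,11,11,13,18,25]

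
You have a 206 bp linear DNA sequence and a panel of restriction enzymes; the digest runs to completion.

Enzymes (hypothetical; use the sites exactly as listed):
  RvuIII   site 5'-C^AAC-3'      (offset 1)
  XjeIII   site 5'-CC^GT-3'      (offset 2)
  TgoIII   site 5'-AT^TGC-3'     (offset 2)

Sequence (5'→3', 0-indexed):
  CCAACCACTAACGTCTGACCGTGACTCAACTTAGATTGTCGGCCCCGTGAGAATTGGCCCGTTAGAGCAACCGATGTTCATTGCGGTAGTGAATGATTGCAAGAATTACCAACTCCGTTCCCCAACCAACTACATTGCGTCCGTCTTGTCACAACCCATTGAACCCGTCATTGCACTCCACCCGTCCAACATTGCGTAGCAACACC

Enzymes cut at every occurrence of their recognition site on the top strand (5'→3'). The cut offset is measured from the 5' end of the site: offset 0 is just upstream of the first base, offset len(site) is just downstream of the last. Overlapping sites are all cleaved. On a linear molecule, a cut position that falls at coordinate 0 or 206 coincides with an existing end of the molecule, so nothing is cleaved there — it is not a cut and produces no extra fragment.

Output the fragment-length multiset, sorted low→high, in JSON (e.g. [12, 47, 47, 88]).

Per-enzyme occurrences:
  RvuIII (CAAC, off=1): starts [1, 26, 67, 109, 122, 126, 151, 186, 199] → cuts [2, 27, 68, 110, 123, 127, 152, 187, 200]
  XjeIII (CCGT, off=2): starts [18, 44, 58, 114, 140, 164, 181] → cuts [20, 46, 60, 116, 142, 166, 183]
  TgoIII (ATTGC, off=2): starts [79, 95, 133, 169, 190] → cuts [81, 97, 135, 171, 192]

All cut coordinates (distinct, sorted): [2, 20, 27, 46, 60, 68, 81, 97, 110, 116, 123, 127, 135, 142, 152, 166, 171, 183, 187, 192, 200]

Fragment lengths:
  [0,2): 2 bp
  [2,20): 18 bp
  [20,27): 7 bp
  [27,46): 19 bp
  [46,60): 14 bp
  [60,68): 8 bp
  [68,81): 13 bp
  [81,97): 16 bp
  [97,110): 13 bp
  [110,116): 6 bp
  [116,123): 7 bp
  [123,127): 4 bp
  [127,135): 8 bp
  [135,142): 7 bp
  [142,152): 10 bp
  [152,166): 14 bp
  [166,171): 5 bp
  [171,183): 12 bp
  [183,187): 4 bp
  [187,192): 5 bp
  [192,200): 8 bp
  [200,206): 6 bp

[2,4,4,5,5,6,6,7,7,7,8,8,8,10,12,13,13,14,14,16,18,19]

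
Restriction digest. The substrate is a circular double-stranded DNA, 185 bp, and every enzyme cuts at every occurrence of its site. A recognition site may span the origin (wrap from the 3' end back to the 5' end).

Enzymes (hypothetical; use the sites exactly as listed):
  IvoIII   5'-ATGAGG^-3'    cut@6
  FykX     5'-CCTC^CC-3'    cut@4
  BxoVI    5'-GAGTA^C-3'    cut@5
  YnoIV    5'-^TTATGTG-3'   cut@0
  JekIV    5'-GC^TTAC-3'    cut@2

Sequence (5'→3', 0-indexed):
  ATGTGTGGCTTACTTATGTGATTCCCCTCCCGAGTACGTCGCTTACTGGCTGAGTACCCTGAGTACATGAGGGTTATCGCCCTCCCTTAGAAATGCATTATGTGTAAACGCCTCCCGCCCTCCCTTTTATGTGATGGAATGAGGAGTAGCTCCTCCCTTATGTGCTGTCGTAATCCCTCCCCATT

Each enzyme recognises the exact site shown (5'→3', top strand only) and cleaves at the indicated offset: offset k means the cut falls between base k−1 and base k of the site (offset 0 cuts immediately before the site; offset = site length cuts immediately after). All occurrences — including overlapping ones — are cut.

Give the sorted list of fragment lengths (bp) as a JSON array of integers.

Scan for sites:
  IvoIII ATGAGG/6: at [66, 138] ⇒ [72, 144]
  FykX CCTCCC/4: at [25, 80, 110, 118, 151, 175] ⇒ [29, 84, 114, 122, 155, 179]
  BxoVI GAGTAC/5: at [31, 51, 60] ⇒ [36, 56, 65]
  YnoIV TTATGTG/0: at [13, 97, 126, 157, 183] ⇒ [13, 97, 126, 157, 183]
  JekIV GCTTAC/2: at [7, 40] ⇒ [9, 42]

Pooled cuts: [9, 13, 29, 36, 42, 56, 65, 72, 84, 97, 114, 122, 126, 144, 155, 157, 179, 183]

Fragments:
  9→13: 4 bp
  13→29: 16 bp
  29→36: 7 bp
  36→42: 6 bp
  42→56: 14 bp
  56→65: 9 bp
  65→72: 7 bp
  72→84: 12 bp
  84→97: 13 bp
  97→114: 17 bp
  114→122: 8 bp
  122→126: 4 bp
  126→144: 18 bp
  144→155: 11 bp
  155→157: 2 bp
  157→179: 22 bp
  179→183: 4 bp
  183→9 (wrap): 185-183+9 = 11 bp

[2,4,4,4,6,7,7,8,9,11,11,12,13,14,16,17,18,22]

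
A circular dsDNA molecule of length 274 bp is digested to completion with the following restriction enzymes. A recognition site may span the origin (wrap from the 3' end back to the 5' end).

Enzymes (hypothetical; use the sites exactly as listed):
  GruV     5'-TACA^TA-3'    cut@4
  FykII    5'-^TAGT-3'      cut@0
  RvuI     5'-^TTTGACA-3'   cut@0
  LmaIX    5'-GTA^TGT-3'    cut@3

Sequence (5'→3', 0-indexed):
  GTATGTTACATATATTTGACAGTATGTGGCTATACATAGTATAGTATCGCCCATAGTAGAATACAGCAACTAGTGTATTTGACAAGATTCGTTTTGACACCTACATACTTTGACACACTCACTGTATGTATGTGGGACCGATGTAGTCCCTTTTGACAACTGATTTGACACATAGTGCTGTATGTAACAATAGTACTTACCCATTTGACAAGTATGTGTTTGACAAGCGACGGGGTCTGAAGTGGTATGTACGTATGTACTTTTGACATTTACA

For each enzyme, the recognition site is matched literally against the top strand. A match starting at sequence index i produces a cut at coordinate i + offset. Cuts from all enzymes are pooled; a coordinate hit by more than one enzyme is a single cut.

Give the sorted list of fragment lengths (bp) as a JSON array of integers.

Scan for sites:
  GruV (TACATA, off=4): starts [6, 32, 101] → cuts [10, 36, 105]
  FykII (TAGT, off=0): starts [36, 41, 53, 70, 143, 172, 190] → cuts [36, 41, 53, 70, 143, 172, 190]
  RvuI (TTTGACA, off=0): starts [14, 77, 92, 108, 151, 163, 203, 218, 261] → cuts [14, 77, 92, 108, 151, 163, 203, 218, 261]
  LmaIX (GTATGT, off=3): starts [0, 21, 123, 127, 179, 211, 244, 252] → cuts [3, 24, 126, 130, 182, 214, 247, 255]

Pooled cuts: [3, 10, 14, 24, 36, 41, 53, 70, 77, 92, 105, 108, 126, 130, 143, 151, 163, 172, 182, 190, 203, 214, 218, 247, 255, 261]

Fragment lengths:
  3→10: 7 bp
  10→14: 4 bp
  14→24: 10 bp
  24→36: 12 bp
  36→41: 5 bp
  41→53: 12 bp
  53→70: 17 bp
  70→77: 7 bp
  77→92: 15 bp
  92→105: 13 bp
  105→108: 3 bp
  108→126: 18 bp
  126→130: 4 bp
  130→143: 13 bp
  143→151: 8 bp
  151→163: 12 bp
  163→172: 9 bp
  172→182: 10 bp
  182→190: 8 bp
  190→203: 13 bp
  203→214: 11 bp
  214→218: 4 bp
  218→247: 29 bp
  247→255: 8 bp
  255→261: 6 bp
  261→3 (wrap): 274-261+3 = 16 bp

[3,4,4,4,5,6,7,7,8,8,8,9,10,10,11,12,12,12,13,13,13,15,16,17,18,29]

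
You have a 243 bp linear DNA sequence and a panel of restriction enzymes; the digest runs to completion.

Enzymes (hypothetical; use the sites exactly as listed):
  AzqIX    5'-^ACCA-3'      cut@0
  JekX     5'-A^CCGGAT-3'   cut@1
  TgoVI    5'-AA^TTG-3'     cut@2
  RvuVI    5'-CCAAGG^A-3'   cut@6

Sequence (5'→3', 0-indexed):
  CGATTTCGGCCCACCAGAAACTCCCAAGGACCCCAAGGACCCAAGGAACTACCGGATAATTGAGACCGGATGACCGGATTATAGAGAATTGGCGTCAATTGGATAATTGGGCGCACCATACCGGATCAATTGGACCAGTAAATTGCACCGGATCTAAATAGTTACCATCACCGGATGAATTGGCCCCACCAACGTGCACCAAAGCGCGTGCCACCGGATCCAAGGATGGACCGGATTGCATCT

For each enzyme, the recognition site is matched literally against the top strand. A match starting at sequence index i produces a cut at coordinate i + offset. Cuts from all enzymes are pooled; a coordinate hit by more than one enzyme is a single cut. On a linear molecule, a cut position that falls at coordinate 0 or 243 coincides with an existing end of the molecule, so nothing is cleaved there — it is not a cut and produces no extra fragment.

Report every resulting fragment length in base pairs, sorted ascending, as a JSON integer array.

Per-enzyme occurrences:
  AzqIX ACCA/0: at [12, 114, 133, 163, 187, 197] ⇒ [12, 114, 133, 163, 187, 197]
  JekX ACCGGAT/1: at [50, 64, 72, 119, 146, 169, 212, 229] ⇒ [51, 65, 73, 120, 147, 170, 213, 230]
  TgoVI AATTG/2: at [57, 86, 96, 104, 127, 140, 177] ⇒ [59, 88, 98, 106, 129, 142, 179]
  RvuVI CCAAGGA/6: at [23, 32, 40, 219] ⇒ [29, 38, 46, 225]

All cut coordinates (distinct, sorted): [12, 29, 38, 46, 51, 59, 65, 73, 88, 98, 106, 114, 120, 129, 133, 142, 147, 163, 170, 179, 187, 197, 213, 225, 230]

Fragment lengths:
  [0,12): 12 bp
  [12,29): 17 bp
  [29,38): 9 bp
  [38,46): 8 bp
  [46,51): 5 bp
  [51,59): 8 bp
  [59,65): 6 bp
  [65,73): 8 bp
  [73,88): 15 bp
  [88,98): 10 bp
  [98,106): 8 bp
  [106,114): 8 bp
  [114,120): 6 bp
  [120,129): 9 bp
  [129,133): 4 bp
  [133,142): 9 bp
  [142,147): 5 bp
  [147,163): 16 bp
  [163,170): 7 bp
  [170,179): 9 bp
  [179,187): 8 bp
  [187,197): 10 bp
  [197,213): 16 bp
  [213,225): 12 bp
  [225,230): 5 bp
  [230,243): 13 bp

[4,5,5,5,6,6,7,8,8,8,8,8,8,9,9,9,9,10,10,12,12,13,15,16,16,17]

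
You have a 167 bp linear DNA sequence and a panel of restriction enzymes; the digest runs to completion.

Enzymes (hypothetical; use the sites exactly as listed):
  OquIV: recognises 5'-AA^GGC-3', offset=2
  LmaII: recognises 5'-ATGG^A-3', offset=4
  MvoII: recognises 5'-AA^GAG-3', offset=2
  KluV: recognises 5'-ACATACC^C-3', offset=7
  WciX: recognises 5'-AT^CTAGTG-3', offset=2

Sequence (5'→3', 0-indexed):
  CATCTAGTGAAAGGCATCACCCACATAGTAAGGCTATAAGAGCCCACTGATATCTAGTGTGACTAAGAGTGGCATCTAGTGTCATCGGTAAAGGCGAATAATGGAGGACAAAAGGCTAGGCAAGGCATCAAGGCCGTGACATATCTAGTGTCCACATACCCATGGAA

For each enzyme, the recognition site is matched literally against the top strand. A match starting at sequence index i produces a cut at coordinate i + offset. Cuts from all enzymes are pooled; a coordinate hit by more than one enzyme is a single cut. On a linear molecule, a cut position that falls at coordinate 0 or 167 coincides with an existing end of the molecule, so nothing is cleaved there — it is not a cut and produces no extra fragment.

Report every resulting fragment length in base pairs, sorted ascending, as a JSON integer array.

[2,3,5,8,8,9,9,9,10,12,13,13,14,16,17,19]

Scan for sites:
  OquIV (AAGGC, off=2): starts [10, 29, 90, 111, 121, 129] → cuts [12, 31, 92, 113, 123, 131]
  LmaII (ATGGA, off=4): starts [100, 161] → cuts [104, 165]
  MvoII (AAGAG, off=2): starts [37, 64] → cuts [39, 66]
  KluV (ACATACCC, off=7): starts [153] → cuts [160]
  WciX (ATCTAGTG, off=2): starts [1, 51, 73, 142] → cuts [3, 53, 75, 144]

All cut coordinates (distinct, sorted): [3, 12, 31, 39, 53, 66, 75, 92, 104, 113, 123, 131, 144, 160, 165]

Fragments:
  [0,3): 3 bp
  [3,12): 9 bp
  [12,31): 19 bp
  [31,39): 8 bp
  [39,53): 14 bp
  [53,66): 13 bp
  [66,75): 9 bp
  [75,92): 17 bp
  [92,104): 12 bp
  [104,113): 9 bp
  [113,123): 10 bp
  [123,131): 8 bp
  [131,144): 13 bp
  [144,160): 16 bp
  [160,165): 5 bp
  [165,167): 2 bp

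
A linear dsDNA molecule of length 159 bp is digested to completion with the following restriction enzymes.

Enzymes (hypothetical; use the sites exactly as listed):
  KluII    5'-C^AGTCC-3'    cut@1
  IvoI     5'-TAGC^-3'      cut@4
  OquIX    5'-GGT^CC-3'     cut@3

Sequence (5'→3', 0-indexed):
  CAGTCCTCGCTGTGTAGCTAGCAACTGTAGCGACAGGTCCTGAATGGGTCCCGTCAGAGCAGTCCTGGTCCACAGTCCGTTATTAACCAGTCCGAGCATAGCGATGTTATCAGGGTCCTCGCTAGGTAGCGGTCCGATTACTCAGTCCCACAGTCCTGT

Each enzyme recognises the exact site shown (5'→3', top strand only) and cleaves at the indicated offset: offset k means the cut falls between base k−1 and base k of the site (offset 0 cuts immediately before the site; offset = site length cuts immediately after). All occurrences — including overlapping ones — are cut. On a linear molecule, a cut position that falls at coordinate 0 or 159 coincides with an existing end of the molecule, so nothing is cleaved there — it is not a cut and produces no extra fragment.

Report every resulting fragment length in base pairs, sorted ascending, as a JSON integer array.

Site scan:
  KluII (CAGTCC, off=1): starts [0, 59, 72, 87, 142, 150] → cuts [1, 60, 73, 88, 143, 151]
  IvoI (TAGC, off=4): starts [14, 18, 27, 98, 126] → cuts [18, 22, 31, 102, 130]
  OquIX (GGTCC, off=3): starts [35, 46, 66, 113, 130] → cuts [38, 49, 69, 116, 133]

Pooled cuts: [1, 18, 22, 31, 38, 49, 60, 69, 73, 88, 102, 116, 130, 133, 143, 151]

Fragments:
  [0,1): 1 bp
  [1,18): 17 bp
  [18,22): 4 bp
  [22,31): 9 bp
  [31,38): 7 bp
  [38,49): 11 bp
  [49,60): 11 bp
  [60,69): 9 bp
  [69,73): 4 bp
  [73,88): 15 bp
  [88,102): 14 bp
  [102,116): 14 bp
  [116,130): 14 bp
  [130,133): 3 bp
  [133,143): 10 bp
  [143,151): 8 bp
  [151,159): 8 bp

[1,3,4,4,7,8,8,9,9,10,11,11,14,14,14,15,17]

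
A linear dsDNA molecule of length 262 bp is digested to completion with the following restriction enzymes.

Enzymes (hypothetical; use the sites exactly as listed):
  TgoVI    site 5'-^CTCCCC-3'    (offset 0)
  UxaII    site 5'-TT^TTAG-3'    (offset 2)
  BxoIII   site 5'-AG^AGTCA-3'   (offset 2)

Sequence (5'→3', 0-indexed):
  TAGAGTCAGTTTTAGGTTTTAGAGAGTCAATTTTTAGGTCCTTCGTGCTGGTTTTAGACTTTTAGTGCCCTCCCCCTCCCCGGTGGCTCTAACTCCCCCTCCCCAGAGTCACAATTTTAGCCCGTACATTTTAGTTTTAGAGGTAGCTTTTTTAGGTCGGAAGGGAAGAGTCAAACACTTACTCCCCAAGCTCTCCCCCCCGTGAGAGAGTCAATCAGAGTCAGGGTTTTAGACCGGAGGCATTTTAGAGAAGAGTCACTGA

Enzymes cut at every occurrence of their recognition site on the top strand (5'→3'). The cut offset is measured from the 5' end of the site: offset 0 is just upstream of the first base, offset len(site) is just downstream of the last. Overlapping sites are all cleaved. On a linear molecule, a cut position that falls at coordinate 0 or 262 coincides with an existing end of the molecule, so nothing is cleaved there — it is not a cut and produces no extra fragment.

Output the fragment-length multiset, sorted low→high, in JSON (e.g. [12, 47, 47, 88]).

Per-enzyme occurrences:
  TgoVI (CTCCCC, off=0): starts [69, 75, 92, 98, 181, 192] → cuts [69, 75, 92, 98, 181, 192]
  UxaII (TTTTAG, off=2): starts [9, 16, 31, 51, 59, 114, 128, 134, 149, 226, 242] → cuts [11, 18, 33, 53, 61, 116, 130, 136, 151, 228, 244]
  BxoIII (AGAGTCA, off=2): starts [1, 22, 104, 166, 206, 216, 251] → cuts [3, 24, 106, 168, 208, 218, 253]

All cut coordinates (distinct, sorted): [3, 11, 18, 24, 33, 53, 61, 69, 75, 92, 98, 106, 116, 130, 136, 151, 168, 181, 192, 208, 218, 228, 244, 253]

Fragment lengths:
  [0,3): 3 bp
  [3,11): 8 bp
  [11,18): 7 bp
  [18,24): 6 bp
  [24,33): 9 bp
  [33,53): 20 bp
  [53,61): 8 bp
  [61,69): 8 bp
  [69,75): 6 bp
  [75,92): 17 bp
  [92,98): 6 bp
  [98,106): 8 bp
  [106,116): 10 bp
  [116,130): 14 bp
  [130,136): 6 bp
  [136,151): 15 bp
  [151,168): 17 bp
  [168,181): 13 bp
  [181,192): 11 bp
  [192,208): 16 bp
  [208,218): 10 bp
  [218,228): 10 bp
  [228,244): 16 bp
  [244,253): 9 bp
  [253,262): 9 bp

[3,6,6,6,6,7,8,8,8,8,9,9,9,10,10,10,11,13,14,15,16,16,17,17,20]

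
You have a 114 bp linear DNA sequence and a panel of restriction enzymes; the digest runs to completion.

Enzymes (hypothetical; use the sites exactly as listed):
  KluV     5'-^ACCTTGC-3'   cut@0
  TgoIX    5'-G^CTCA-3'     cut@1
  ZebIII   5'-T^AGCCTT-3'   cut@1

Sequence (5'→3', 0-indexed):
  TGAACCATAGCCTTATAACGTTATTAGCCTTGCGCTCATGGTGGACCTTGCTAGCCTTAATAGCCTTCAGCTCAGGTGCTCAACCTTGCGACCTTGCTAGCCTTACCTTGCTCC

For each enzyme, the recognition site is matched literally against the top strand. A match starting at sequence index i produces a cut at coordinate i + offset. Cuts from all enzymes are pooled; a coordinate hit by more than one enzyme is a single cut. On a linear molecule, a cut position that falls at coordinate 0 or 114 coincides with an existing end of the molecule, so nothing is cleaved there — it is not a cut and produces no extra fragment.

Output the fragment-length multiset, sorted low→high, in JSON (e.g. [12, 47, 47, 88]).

[4,6,8,8,8,8,8,9,9,9,10,10,17]

Site scan:
  KluV ACCTTGC/0: at [44, 82, 90, 104] ⇒ [44, 82, 90, 104]
  TgoIX GCTCA/1: at [33, 69, 77] ⇒ [34, 70, 78]
  ZebIII TAGCCTT/1: at [7, 24, 51, 60, 97] ⇒ [8, 25, 52, 61, 98]

All cut coordinates (distinct, sorted): [8, 25, 34, 44, 52, 61, 70, 78, 82, 90, 98, 104]

Fragment lengths:
  [0,8): 8 bp
  [8,25): 17 bp
  [25,34): 9 bp
  [34,44): 10 bp
  [44,52): 8 bp
  [52,61): 9 bp
  [61,70): 9 bp
  [70,78): 8 bp
  [78,82): 4 bp
  [82,90): 8 bp
  [90,98): 8 bp
  [98,104): 6 bp
  [104,114): 10 bp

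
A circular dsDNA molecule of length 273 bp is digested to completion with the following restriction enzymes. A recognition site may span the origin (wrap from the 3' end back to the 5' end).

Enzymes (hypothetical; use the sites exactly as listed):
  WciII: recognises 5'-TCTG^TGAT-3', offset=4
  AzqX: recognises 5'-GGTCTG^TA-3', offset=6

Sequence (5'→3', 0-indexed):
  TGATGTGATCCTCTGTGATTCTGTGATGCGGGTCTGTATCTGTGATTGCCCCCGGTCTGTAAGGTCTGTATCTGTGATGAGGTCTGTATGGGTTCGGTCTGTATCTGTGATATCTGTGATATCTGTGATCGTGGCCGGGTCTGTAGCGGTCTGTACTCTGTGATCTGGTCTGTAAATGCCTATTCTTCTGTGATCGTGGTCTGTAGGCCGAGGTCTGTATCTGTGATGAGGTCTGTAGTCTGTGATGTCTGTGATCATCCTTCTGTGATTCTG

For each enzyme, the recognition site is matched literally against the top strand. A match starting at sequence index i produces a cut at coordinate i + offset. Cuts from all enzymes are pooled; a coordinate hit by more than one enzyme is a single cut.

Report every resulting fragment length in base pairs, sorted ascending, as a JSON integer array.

Scan for sites:
  WciII TCTGTGAT/4: at [11, 19, 38, 70, 103, 112, 121, 156, 186, 219, 238, 247, 261, 269] ⇒ [0, 15, 23, 42, 74, 107, 116, 125, 160, 190, 223, 242, 251, 265]
  AzqX GGTCTGTA/6: at [30, 53, 62, 80, 95, 137, 147, 166, 197, 211, 229] ⇒ [36, 59, 68, 86, 101, 143, 153, 172, 203, 217, 235]

Pooled cuts: [0, 15, 23, 36, 42, 59, 68, 74, 86, 101, 107, 116, 125, 143, 153, 160, 172, 190, 203, 217, 223, 235, 242, 251, 265]

Fragment lengths:
  0→15: 15 bp
  15→23: 8 bp
  23→36: 13 bp
  36→42: 6 bp
  42→59: 17 bp
  59→68: 9 bp
  68→74: 6 bp
  74→86: 12 bp
  86→101: 15 bp
  101→107: 6 bp
  107→116: 9 bp
  116→125: 9 bp
  125→143: 18 bp
  143→153: 10 bp
  153→160: 7 bp
  160→172: 12 bp
  172→190: 18 bp
  190→203: 13 bp
  203→217: 14 bp
  217→223: 6 bp
  223→235: 12 bp
  235→242: 7 bp
  242→251: 9 bp
  251→265: 14 bp
  265→0 (wrap): 273-265+0 = 8 bp

[6,6,6,6,7,7,8,8,9,9,9,9,10,12,12,12,13,13,14,14,15,15,17,18,18]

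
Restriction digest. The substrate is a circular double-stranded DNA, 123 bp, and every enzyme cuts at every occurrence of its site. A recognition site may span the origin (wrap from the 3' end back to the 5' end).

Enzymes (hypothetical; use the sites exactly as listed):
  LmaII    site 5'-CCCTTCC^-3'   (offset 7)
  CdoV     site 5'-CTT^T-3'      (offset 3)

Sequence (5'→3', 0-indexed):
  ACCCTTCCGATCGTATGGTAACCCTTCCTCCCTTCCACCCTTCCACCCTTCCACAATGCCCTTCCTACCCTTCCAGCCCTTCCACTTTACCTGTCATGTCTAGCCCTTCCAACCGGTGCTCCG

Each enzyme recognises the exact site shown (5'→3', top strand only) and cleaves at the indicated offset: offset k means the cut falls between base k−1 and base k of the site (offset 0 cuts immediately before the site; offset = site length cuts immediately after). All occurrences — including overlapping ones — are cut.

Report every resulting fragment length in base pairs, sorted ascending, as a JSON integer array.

Site scan:
  LmaII (CCCTTCC, off=7): starts [1, 21, 29, 37, 45, 58, 67, 76, 103] → cuts [8, 28, 36, 44, 52, 65, 74, 83, 110]
  CdoV (CTTT, off=3): starts [84] → cuts [87]

All cut coordinates (distinct, sorted): [8, 28, 36, 44, 52, 65, 74, 83, 87, 110]

Fragment lengths:
  8→28: 20 bp
  28→36: 8 bp
  36→44: 8 bp
  44→52: 8 bp
  52→65: 13 bp
  65→74: 9 bp
  74→83: 9 bp
  83→87: 4 bp
  87→110: 23 bp
  110→8 (wrap): 123-110+8 = 21 bp

[4,8,8,8,9,9,13,20,21,23]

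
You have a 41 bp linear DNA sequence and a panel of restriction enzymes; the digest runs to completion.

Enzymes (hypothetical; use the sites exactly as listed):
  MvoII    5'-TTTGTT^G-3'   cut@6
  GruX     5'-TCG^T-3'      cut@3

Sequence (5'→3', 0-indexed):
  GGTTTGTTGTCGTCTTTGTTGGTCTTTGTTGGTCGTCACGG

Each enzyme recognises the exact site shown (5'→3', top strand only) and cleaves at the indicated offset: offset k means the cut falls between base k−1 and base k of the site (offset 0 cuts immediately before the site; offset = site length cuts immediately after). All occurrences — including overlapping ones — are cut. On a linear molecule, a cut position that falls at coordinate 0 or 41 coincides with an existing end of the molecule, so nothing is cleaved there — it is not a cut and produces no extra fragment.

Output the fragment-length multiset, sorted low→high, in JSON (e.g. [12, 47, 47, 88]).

Scan for sites:
  MvoII TTTGTTG/6: at [2, 14, 24] ⇒ [8, 20, 30]
  GruX TCGT/3: at [9, 32] ⇒ [12, 35]

All cut coordinates (distinct, sorted): [8, 12, 20, 30, 35]

Fragments:
  [0,8): 8 bp
  [8,12): 4 bp
  [12,20): 8 bp
  [20,30): 10 bp
  [30,35): 5 bp
  [35,41): 6 bp

[4,5,6,8,8,10]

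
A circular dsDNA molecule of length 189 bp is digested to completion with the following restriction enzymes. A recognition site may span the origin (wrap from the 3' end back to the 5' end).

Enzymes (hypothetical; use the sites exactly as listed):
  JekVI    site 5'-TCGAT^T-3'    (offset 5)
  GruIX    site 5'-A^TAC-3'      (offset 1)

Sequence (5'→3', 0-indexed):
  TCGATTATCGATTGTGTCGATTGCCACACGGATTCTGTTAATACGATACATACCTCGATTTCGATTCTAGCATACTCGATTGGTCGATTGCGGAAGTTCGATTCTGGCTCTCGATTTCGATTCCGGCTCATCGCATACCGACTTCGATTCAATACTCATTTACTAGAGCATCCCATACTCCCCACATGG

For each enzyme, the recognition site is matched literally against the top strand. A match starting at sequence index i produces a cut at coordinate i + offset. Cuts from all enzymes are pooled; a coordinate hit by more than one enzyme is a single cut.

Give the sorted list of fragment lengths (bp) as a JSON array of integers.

[4,4,5,6,6,7,7,8,8,9,9,13,13,14,14,19,20,23]

Scan for sites:
  JekVI (TCGATT, off=5): starts [0, 7, 16, 54, 60, 75, 83, 97, 110, 116, 143] → cuts [5, 12, 21, 59, 65, 80, 88, 102, 115, 121, 148]
  GruIX (ATAC, off=1): starts [40, 45, 49, 71, 134, 151, 174] → cuts [41, 46, 50, 72, 135, 152, 175]

Pooled cuts: [5, 12, 21, 41, 46, 50, 59, 65, 72, 80, 88, 102, 115, 121, 135, 148, 152, 175]

Fragment lengths:
  5→12: 7 bp
  12→21: 9 bp
  21→41: 20 bp
  41→46: 5 bp
  46→50: 4 bp
  50→59: 9 bp
  59→65: 6 bp
  65→72: 7 bp
  72→80: 8 bp
  80→88: 8 bp
  88→102: 14 bp
  102→115: 13 bp
  115→121: 6 bp
  121→135: 14 bp
  135→148: 13 bp
  148→152: 4 bp
  152→175: 23 bp
  175→5 (wrap): 189-175+5 = 19 bp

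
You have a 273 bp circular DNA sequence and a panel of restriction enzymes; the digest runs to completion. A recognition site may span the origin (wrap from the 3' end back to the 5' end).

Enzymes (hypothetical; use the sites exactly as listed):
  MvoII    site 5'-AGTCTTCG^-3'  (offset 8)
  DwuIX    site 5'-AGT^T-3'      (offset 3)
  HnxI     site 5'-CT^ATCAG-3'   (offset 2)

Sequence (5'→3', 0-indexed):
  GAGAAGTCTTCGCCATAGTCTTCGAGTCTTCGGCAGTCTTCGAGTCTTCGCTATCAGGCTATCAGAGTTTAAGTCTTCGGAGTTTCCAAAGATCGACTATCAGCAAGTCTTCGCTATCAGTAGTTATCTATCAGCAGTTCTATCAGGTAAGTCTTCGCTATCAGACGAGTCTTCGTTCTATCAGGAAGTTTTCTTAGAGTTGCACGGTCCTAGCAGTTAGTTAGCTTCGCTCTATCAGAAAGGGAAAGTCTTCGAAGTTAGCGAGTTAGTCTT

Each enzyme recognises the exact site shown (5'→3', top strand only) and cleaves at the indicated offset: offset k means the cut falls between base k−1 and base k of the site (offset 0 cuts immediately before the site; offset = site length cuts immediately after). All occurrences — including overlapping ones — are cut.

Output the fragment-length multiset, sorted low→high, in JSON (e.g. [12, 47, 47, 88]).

Site scan:
  MvoII (AGTCTTCG, off=8): starts [4, 16, 24, 34, 42, 71, 105, 149, 167, 246] → cuts [12, 24, 32, 42, 50, 79, 113, 157, 175, 254]
  DwuIX (AGTT, off=3): starts [65, 80, 121, 135, 186, 197, 214, 218, 255, 263] → cuts [68, 83, 124, 138, 189, 200, 217, 221, 258, 266]
  HnxI (CTATCAG, off=2): starts [50, 58, 96, 113, 127, 139, 157, 177, 231] → cuts [52, 60, 98, 115, 129, 141, 159, 179, 233]

Pooled cuts: [12, 24, 32, 42, 50, 52, 60, 68, 79, 83, 98, 113, 115, 124, 129, 138, 141, 157, 159, 175, 179, 189, 200, 217, 221, 233, 254, 258, 266]

Fragments:
  12→24: 12 bp
  24→32: 8 bp
  32→42: 10 bp
  42→50: 8 bp
  50→52: 2 bp
  52→60: 8 bp
  60→68: 8 bp
  68→79: 11 bp
  79→83: 4 bp
  83→98: 15 bp
  98→113: 15 bp
  113→115: 2 bp
  115→124: 9 bp
  124→129: 5 bp
  129→138: 9 bp
  138→141: 3 bp
  141→157: 16 bp
  157→159: 2 bp
  159→175: 16 bp
  175→179: 4 bp
  179→189: 10 bp
  189→200: 11 bp
  200→217: 17 bp
  217→221: 4 bp
  221→233: 12 bp
  233→254: 21 bp
  254→258: 4 bp
  258→266: 8 bp
  266→12 (wrap): 273-266+12 = 19 bp

[2,2,2,3,4,4,4,4,5,8,8,8,8,8,9,9,10,10,11,11,12,12,15,15,16,16,17,19,21]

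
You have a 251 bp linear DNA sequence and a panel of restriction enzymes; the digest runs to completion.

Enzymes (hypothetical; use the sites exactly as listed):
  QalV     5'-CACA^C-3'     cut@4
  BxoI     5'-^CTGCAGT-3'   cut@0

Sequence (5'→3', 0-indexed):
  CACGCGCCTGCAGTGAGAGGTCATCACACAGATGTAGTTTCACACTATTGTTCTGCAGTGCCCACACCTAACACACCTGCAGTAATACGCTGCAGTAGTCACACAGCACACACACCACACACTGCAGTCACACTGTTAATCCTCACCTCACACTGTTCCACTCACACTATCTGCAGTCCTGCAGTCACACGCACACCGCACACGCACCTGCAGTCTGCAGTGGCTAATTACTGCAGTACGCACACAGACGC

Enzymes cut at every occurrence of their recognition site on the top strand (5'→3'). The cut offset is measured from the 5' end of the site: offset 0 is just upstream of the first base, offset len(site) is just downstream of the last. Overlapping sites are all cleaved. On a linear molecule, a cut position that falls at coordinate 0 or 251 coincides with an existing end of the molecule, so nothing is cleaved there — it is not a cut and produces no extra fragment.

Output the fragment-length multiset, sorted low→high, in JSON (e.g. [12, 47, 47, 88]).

Site scan:
  QalV CACAC/4: at [24, 40, 62, 71, 99, 106, 108, 110, 115, 117, 128, 148, 162, 185, 191, 198, 240] ⇒ [28, 44, 66, 75, 103, 110, 112, 114, 119, 121, 132, 152, 166, 189, 195, 202, 244]
  BxoI CTGCAGT/0: at [7, 52, 76, 89, 121, 170, 178, 207, 214, 230] ⇒ [7, 52, 76, 89, 121, 170, 178, 207, 214, 230]

All cut coordinates (distinct, sorted): [7, 28, 44, 52, 66, 75, 76, 89, 103, 110, 112, 114, 119, 121, 132, 152, 166, 170, 178, 189, 195, 202, 207, 214, 230, 244]

Fragment lengths:
  [0,7): 7 bp
  [7,28): 21 bp
  [28,44): 16 bp
  [44,52): 8 bp
  [52,66): 14 bp
  [66,75): 9 bp
  [75,76): 1 bp
  [76,89): 13 bp
  [89,103): 14 bp
  [103,110): 7 bp
  [110,112): 2 bp
  [112,114): 2 bp
  [114,119): 5 bp
  [119,121): 2 bp
  [121,132): 11 bp
  [132,152): 20 bp
  [152,166): 14 bp
  [166,170): 4 bp
  [170,178): 8 bp
  [178,189): 11 bp
  [189,195): 6 bp
  [195,202): 7 bp
  [202,207): 5 bp
  [207,214): 7 bp
  [214,230): 16 bp
  [230,244): 14 bp
  [244,251): 7 bp

[1,2,2,2,4,5,5,6,7,7,7,7,7,8,8,9,11,11,13,14,14,14,14,16,16,20,21]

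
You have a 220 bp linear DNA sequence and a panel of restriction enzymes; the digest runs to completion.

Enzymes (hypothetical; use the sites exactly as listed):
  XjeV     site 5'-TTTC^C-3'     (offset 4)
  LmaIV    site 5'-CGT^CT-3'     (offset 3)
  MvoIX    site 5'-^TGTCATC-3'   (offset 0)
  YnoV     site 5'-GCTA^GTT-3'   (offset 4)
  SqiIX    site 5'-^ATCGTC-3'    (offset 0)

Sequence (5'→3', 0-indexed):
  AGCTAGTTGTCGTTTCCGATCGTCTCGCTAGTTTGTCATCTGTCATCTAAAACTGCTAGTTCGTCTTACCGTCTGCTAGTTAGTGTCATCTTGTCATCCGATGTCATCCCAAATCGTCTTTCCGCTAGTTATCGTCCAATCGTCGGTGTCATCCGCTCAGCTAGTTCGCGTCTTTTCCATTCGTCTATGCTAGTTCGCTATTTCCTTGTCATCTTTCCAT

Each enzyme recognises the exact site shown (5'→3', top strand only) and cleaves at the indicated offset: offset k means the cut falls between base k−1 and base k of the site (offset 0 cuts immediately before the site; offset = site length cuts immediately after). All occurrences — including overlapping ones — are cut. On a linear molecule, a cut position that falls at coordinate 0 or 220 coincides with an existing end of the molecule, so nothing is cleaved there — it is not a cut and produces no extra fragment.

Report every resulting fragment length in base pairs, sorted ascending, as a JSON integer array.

Site scan:
  XjeV (TTTCC, off=4): starts [12, 118, 173, 200, 213] → cuts [16, 122, 177, 204, 217]
  LmaIV (CGTCT, off=3): starts [20, 61, 69, 114, 168, 181] → cuts [23, 64, 72, 117, 171, 184]
  MvoIX (TGTCATC, off=0): starts [33, 40, 83, 91, 101, 146, 206] → cuts [33, 40, 83, 91, 101, 146, 206]
  YnoV (GCTAGTT, off=4): starts [1, 26, 54, 74, 123, 159, 188] → cuts [5, 30, 58, 78, 127, 163, 192]
  SqiIX (ATCGTC, off=0): starts [18, 112, 130, 138] → cuts [18, 112, 130, 138]

Pooled cuts: [5, 16, 18, 23, 30, 33, 40, 58, 64, 72, 78, 83, 91, 101, 112, 117, 122, 127, 130, 138, 146, 163, 171, 177, 184, 192, 204, 206, 217]

Fragment lengths:
  [0,5): 5 bp
  [5,16): 11 bp
  [16,18): 2 bp
  [18,23): 5 bp
  [23,30): 7 bp
  [30,33): 3 bp
  [33,40): 7 bp
  [40,58): 18 bp
  [58,64): 6 bp
  [64,72): 8 bp
  [72,78): 6 bp
  [78,83): 5 bp
  [83,91): 8 bp
  [91,101): 10 bp
  [101,112): 11 bp
  [112,117): 5 bp
  [117,122): 5 bp
  [122,127): 5 bp
  [127,130): 3 bp
  [130,138): 8 bp
  [138,146): 8 bp
  [146,163): 17 bp
  [163,171): 8 bp
  [171,177): 6 bp
  [177,184): 7 bp
  [184,192): 8 bp
  [192,204): 12 bp
  [204,206): 2 bp
  [206,217): 11 bp
  [217,220): 3 bp

[2,2,3,3,3,5,5,5,5,5,5,6,6,6,7,7,7,8,8,8,8,8,8,10,11,11,11,12,17,18]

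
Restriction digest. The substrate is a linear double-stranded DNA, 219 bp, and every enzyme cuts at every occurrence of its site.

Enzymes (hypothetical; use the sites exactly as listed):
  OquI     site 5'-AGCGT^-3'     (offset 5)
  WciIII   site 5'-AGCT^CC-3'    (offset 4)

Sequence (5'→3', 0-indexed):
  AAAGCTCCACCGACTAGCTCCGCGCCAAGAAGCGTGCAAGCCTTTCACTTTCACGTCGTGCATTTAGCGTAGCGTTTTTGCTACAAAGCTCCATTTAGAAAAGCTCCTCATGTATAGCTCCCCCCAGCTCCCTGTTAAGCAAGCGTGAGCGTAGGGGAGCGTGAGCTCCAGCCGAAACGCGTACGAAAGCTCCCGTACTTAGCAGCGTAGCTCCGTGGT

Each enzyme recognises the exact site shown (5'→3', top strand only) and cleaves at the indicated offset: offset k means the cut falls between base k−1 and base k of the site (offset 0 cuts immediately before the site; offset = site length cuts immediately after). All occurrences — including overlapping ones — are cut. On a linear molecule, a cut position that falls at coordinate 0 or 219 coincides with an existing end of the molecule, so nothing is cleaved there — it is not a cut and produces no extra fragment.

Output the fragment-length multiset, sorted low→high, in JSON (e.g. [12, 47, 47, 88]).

[4,5,5,6,6,7,10,10,13,14,15,15,16,17,17,24,35]

Per-enzyme occurrences:
  OquI AGCGT/5: at [30, 65, 70, 141, 147, 157, 203] ⇒ [35, 70, 75, 146, 152, 162, 208]
  WciIII AGCTCC/4: at [2, 15, 86, 101, 115, 125, 163, 187, 208] ⇒ [6, 19, 90, 105, 119, 129, 167, 191, 212]

All cut coordinates (distinct, sorted): [6, 19, 35, 70, 75, 90, 105, 119, 129, 146, 152, 162, 167, 191, 208, 212]

Fragments:
  [0,6): 6 bp
  [6,19): 13 bp
  [19,35): 16 bp
  [35,70): 35 bp
  [70,75): 5 bp
  [75,90): 15 bp
  [90,105): 15 bp
  [105,119): 14 bp
  [119,129): 10 bp
  [129,146): 17 bp
  [146,152): 6 bp
  [152,162): 10 bp
  [162,167): 5 bp
  [167,191): 24 bp
  [191,208): 17 bp
  [208,212): 4 bp
  [212,219): 7 bp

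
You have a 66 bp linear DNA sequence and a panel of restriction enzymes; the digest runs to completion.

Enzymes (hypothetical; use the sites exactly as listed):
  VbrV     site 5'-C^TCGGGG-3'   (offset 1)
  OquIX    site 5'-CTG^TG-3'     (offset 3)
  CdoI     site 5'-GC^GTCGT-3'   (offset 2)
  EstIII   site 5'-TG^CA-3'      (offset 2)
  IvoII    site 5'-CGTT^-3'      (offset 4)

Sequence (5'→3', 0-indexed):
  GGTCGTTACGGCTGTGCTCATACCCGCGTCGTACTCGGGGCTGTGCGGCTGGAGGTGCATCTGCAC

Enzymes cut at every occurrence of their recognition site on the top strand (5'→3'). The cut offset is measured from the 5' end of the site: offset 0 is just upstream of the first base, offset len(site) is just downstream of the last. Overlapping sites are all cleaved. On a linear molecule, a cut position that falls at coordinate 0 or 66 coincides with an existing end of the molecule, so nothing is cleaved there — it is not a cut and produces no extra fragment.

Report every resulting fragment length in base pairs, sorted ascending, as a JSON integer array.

[3,6,7,7,7,9,13,14]

Per-enzyme occurrences:
  VbrV (CTCGGGG, off=1): starts [33] → cuts [34]
  OquIX (CTGTG, off=3): starts [11, 40] → cuts [14, 43]
  CdoI (GCGTCGT, off=2): starts [25] → cuts [27]
  EstIII (TGCA, off=2): starts [55, 61] → cuts [57, 63]
  IvoII (CGTT, off=4): starts [3] → cuts [7]

All cut coordinates (distinct, sorted): [7, 14, 27, 34, 43, 57, 63]

Fragments:
  [0,7): 7 bp
  [7,14): 7 bp
  [14,27): 13 bp
  [27,34): 7 bp
  [34,43): 9 bp
  [43,57): 14 bp
  [57,63): 6 bp
  [63,66): 3 bp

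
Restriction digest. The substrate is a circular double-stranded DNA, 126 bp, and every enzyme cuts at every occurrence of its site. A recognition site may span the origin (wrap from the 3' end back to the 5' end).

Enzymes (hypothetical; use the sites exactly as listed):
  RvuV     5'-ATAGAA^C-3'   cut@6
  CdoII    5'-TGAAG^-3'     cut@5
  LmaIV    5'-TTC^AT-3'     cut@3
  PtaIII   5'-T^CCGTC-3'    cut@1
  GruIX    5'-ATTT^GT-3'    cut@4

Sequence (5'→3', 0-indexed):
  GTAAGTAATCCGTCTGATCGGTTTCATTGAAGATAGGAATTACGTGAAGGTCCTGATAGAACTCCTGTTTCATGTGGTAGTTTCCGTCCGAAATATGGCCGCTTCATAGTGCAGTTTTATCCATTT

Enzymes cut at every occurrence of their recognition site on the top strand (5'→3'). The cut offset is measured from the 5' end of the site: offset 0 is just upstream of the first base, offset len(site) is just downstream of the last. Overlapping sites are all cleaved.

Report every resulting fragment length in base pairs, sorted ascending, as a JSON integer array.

Scan for sites:
  RvuV (ATAGAAC, off=6): starts [55] → cuts [61]
  CdoII (TGAAG, off=5): starts [27, 44] → cuts [32, 49]
  LmaIV (TTCAT, off=3): starts [22, 68, 102] → cuts [25, 71, 105]
  PtaIII (TCCGTC, off=1): starts [8, 82] → cuts [9, 83]
  GruIX (ATTTGT, off=4): starts [122] → cuts [0]

Pooled cuts: [0, 9, 25, 32, 49, 61, 71, 83, 105]

Fragment lengths:
  0→9: 9 bp
  9→25: 16 bp
  25→32: 7 bp
  32→49: 17 bp
  49→61: 12 bp
  61→71: 10 bp
  71→83: 12 bp
  83→105: 22 bp
  105→0 (wrap): 126-105+0 = 21 bp

[7,9,10,12,12,16,17,21,22]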